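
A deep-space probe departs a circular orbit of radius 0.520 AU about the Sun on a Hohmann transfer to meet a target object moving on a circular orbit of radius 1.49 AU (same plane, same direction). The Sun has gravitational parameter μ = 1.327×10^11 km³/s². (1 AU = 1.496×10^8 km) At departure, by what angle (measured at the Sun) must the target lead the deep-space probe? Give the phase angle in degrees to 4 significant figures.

In km: r₁ = 0.520 × 1.496×10^8 = 7.7792×10^7 km; r₂ = 1.49 × 1.496×10^8 = 2.22904×10^8 km.
The Hohmann ellipse has a_t = (r₁ + r₂)/2 = 1.50348×10^8 km.
Transfer time t = π√(a_t³/μ) = 1.5899×10^7 s.
The target's mean motion on its circular orbit is ω₂ = √(μ/r₂³) = 1.0946×10^-7 rad/s.
Angle swept by the target during transfer: ω₂·t = 1.7403 rad = 99.71°.
Arrival is 180° from departure on the ellipse, so φ = 180° − 99.71° = 80.29°.

φ = 80.29°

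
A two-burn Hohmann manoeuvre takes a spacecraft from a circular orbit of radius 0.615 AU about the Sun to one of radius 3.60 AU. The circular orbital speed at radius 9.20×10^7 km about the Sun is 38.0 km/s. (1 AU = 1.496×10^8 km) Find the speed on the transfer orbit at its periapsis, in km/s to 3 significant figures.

v = 49.7 km/s

From the circular-orbit relation v² = μ/r at r = 9.20×10^7 km: μ = v²r = (38.0)² × 9.20×10^7 = 1.32848×10^11 km³/s².
In km: r₁ = 0.615 × 1.496×10^8 = 9.2004×10^7 km; r₂ = 3.60 × 1.496×10^8 = 5.3856×10^8 km.
Semi-major axis of the transfer orbit: a_t = (9.2004×10^7 + 5.3856×10^8)/2 = 3.15282×10^8 km.
At periapsis, r = 9.2004×10^7 km.
Applying v² = μ(2/r − 1/a_t): v = 49.66 km/s.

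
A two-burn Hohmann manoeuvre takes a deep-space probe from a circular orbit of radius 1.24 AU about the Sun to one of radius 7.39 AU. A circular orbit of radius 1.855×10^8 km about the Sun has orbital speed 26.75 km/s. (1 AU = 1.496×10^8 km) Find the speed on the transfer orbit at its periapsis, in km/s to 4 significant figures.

From the circular-orbit relation v² = μ/r at r = 1.855×10^8 km: μ = v²r = (26.75)² × 1.855×10^8 = 1.32737×10^11 km³/s².
In km: r₁ = 1.24 × 1.496×10^8 = 1.85504×10^8 km; r₂ = 7.39 × 1.496×10^8 = 1.105544×10^9 km.
Transfer-ellipse semi-major axis a_t = (r₁ + r₂)/2 = (1.85504×10^8 + 1.105544×10^9)/2 = 6.45524×10^8 km.
At periapsis, r = 1.85504×10^8 km.
Vis-viva: v = √[μ(2/r − 1/a_t)] = √[1.32737×10^11 × (2/1.85504×10^8 − 1/6.45524×10^8)] = 35.01 km/s.

v = 35.01 km/s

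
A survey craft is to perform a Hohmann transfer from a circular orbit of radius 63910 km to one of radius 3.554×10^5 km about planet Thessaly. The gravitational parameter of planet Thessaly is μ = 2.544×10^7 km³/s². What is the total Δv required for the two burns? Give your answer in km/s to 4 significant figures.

Δv = 9.814 km/s

The Hohmann ellipse has a_t = (r₁ + r₂)/2 = 2.09655×10^5 km.
At r₁ the circular-orbit speed is v₁ = √(μ/r₁) = 19.951 km/s.
Transfer-orbit speed at r₁ (vis-viva equation): v_p = √[μ(2/r₁ − 1/a_t)] = 25.976 km/s.
First burn Δv₁ = |v_p − v₁| = 6.025 km/s.
Circular speed at r₂: v₂ = √(μ/r₂) = 8.4606 km/s.
Transfer-orbit speed at r₂: v_a = √[μ(2/r₂ − 1/a_t)] = 4.6712 km/s.
Second burn Δv₂ = |v₂ − v_a| = 3.789 km/s.
Total Δv = Δv₁ + Δv₂ = 9.814 km/s.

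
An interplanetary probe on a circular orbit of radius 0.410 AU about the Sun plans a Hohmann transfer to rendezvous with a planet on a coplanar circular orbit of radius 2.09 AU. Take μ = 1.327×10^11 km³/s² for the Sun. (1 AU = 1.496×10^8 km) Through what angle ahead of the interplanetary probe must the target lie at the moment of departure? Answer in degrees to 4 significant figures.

φ = 96.74°

In km: r₁ = 0.410 × 1.496×10^8 = 6.1336×10^7 km; r₂ = 2.09 × 1.496×10^8 = 3.12664×10^8 km.
Semi-major axis of the transfer orbit: a_t = (6.1336×10^7 + 3.12664×10^8)/2 = 1.870×10^8 km.
The half-period of the transfer ellipse is t = π√(a_t³/μ) = 2.2053×10^7 s.
Target angular speed ω₂ = √(μ/r₂³) = 6.5890×10^-8 rad/s.
Angle swept by the target during transfer: ω₂·t = 1.4531 rad = 83.26°.
The interplanetary probe traverses 180° on the transfer ellipse, so the target must lead by 180° − 83.26° = 96.74°.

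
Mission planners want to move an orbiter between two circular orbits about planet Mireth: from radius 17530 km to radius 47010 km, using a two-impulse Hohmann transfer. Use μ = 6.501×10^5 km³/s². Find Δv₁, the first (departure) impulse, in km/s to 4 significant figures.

Δv₁ = 1.260 km/s

The Hohmann ellipse has a_t = (r₁ + r₂)/2 = 32270 km.
On the circular orbit at r = 17530 km, v_c = √(μ/r) = 6.090 km/s.
Transfer-orbit speed at the same r (vis-viva, a = a_t): v_t = √[μ(2/r − 1/a_t)] = 7.350 km/s.
Δv₁ = |v_t − v_c| = |7.350 − 6.090| = 1.260 km/s.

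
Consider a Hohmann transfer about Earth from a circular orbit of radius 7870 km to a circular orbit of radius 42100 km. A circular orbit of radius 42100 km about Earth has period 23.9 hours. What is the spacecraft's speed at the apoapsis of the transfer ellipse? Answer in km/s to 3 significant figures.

v = 1.73 km/s

From Kepler's third law T² = 4π²r³/μ at r = 42100 km, T = 23.9 hours = 23.9 × 3600 s = 86040 s: μ = 4π²r³/T² = 3.97929×10^5 km³/s².
The Hohmann ellipse has a_t = (r₁ + r₂)/2 = 24985 km.
The apoapsis of the transfer ellipse is at r = 42100 km.
Applying v² = μ(2/r − 1/a_t): v = 1.725 km/s.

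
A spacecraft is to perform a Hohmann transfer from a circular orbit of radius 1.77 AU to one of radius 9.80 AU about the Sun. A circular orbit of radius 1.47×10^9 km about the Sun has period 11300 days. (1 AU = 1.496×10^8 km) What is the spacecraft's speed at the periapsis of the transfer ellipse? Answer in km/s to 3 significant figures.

v = 29.0 km/s

From Kepler's third law T² = 4π²r³/μ at r = 1.47×10^9 km, T = 11300 days = 11300 × 86400 s = 9.7632×10^8 s: μ = 4π²r³/T² = 1.31561×10^11 km³/s².
In km: r₁ = 1.77 × 1.496×10^8 = 2.64792×10^8 km; r₂ = 9.80 × 1.496×10^8 = 1.46608×10^9 km.
The Hohmann ellipse has a_t = (r₁ + r₂)/2 = 8.65436×10^8 km.
The periapsis of the transfer ellipse is at r = 2.64792×10^8 km.
Applying v² = μ(2/r − 1/a_t): v = 29.01 km/s.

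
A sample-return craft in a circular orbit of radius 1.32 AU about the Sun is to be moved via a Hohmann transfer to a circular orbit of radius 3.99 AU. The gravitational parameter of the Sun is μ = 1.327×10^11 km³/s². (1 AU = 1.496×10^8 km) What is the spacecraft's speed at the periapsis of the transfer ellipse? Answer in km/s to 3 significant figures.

In km: r₁ = 1.32 × 1.496×10^8 = 1.97472×10^8 km; r₂ = 3.99 × 1.496×10^8 = 5.96904×10^8 km.
Transfer-ellipse semi-major axis a_t = (r₁ + r₂)/2 = (1.97472×10^8 + 5.96904×10^8)/2 = 3.97188×10^8 km.
The periapsis of the transfer ellipse is at r = 1.97472×10^8 km.
Vis-viva: v = √[μ(2/r − 1/a_t)] = √[1.327×10^11 × (2/1.97472×10^8 − 1/3.97188×10^8)] = 31.78 km/s.

v = 31.8 km/s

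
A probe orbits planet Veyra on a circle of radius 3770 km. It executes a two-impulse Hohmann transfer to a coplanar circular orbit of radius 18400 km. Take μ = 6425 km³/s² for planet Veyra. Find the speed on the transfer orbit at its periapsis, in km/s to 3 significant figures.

Semi-major axis of the transfer orbit: a_t = (3770 + 18400)/2 = 11085 km.
At periapsis, r = 3770 km.
From the vis-viva equation, v = √[μ(2/r − 1/a_t)] = 1.682 km/s.

v = 1.68 km/s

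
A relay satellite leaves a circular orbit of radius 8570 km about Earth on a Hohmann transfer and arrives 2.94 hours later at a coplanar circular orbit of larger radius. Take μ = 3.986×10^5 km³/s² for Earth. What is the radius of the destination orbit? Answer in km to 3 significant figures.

Transfer time t = 2.94 hours = 10584 s, and t = π√(a_t³/μ).
So a_t = (μ t²/π²)^(1/3) = (3.986×10^5 × (10584)² / π²)^(1/3) = 16539 km.
Since a_t = (r₁ + r₂)/2, r₂ = 2a_t − r₁ = 2×16539 − 8570 = 24508 km.

r₂ = 24500 km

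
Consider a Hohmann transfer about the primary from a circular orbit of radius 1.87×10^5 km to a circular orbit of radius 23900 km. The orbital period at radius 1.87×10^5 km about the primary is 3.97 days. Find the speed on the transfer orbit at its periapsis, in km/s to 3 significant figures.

From Kepler's third law T² = 4π²r³/μ at r = 1.87×10^5 km, T = 3.97 days = 3.97 × 86400 s = 3.43008×10^5 s: μ = 4π²r³/T² = 2.19420×10^6 km³/s².
Transfer-ellipse semi-major axis a_t = (r₁ + r₂)/2 = (1.870×10^5 + 23900)/2 = 1.0545×10^5 km.
At periapsis, r = 23900 km.
Applying v² = μ(2/r − 1/a_t): v = 12.76 km/s.

v = 12.8 km/s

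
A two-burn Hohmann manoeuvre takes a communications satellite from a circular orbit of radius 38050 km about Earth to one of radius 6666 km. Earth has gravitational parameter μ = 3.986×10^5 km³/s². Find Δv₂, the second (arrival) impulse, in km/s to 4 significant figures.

The Hohmann ellipse has a_t = (r₁ + r₂)/2 = 22358 km.
On the circular orbit at r = 6666 km, v_c = √(μ/r) = 7.7328 km/s.
Transfer-orbit speed at the same r (vis-viva, a = a_t): v_t = √[μ(2/r − 1/a_t)] = 10.088 km/s.
Δv₂ = |v_t − v_c| = |10.088 − 7.7328| = 2.355 km/s.

Δv₂ = 2.355 km/s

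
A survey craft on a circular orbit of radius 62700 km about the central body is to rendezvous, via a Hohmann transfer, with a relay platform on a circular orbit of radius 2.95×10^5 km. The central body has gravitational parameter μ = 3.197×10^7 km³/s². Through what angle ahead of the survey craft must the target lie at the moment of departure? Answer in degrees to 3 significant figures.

φ = 95.0°

Semi-major axis of the transfer orbit: a_t = (62700 + 2.950×10^5)/2 = 1.7885×10^5 km.
Transfer time t = π√(a_t³/μ) = 42030 s.
Target angular speed ω₂ = √(μ/r₂³) = 3.529×10^-5 rad/s.
Angle swept by the target during transfer: ω₂·t = 1.483 rad = 84.97°.
The survey craft traverses 180° on the transfer ellipse, so the target must lead by 180° − 84.97° = 95.0°.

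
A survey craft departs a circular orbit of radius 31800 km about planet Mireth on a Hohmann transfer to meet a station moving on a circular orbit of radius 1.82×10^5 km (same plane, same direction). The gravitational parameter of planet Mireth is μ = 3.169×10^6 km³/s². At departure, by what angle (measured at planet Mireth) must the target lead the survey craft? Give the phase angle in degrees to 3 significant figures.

Transfer-ellipse semi-major axis a_t = (r₁ + r₂)/2 = (31800 + 1.820×10^5)/2 = 1.069×10^5 km.
Transfer time t = π√(a_t³/μ) = 61682 s.
Target angular speed ω₂ = √(μ/r₂³) = 2.2927×10^-5 rad/s.
Angle swept by the target during transfer: ω₂·t = 1.4142 rad = 81.03°.
Arrival is 180° from departure on the ellipse, so φ = 180° − 81.03° = 99.0°.

φ = 99.0°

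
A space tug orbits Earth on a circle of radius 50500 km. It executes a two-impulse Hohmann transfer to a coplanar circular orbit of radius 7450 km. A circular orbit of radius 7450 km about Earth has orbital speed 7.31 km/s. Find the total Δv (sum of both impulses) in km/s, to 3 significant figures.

From the circular-orbit relation v² = μ/r at r = 7450 km: μ = v²r = (7.31)² × 7450 = 3.98099×10^5 km³/s².
Semi-major axis of the transfer orbit: a_t = (50500 + 7450)/2 = 28975 km.
At r₁ the circular-orbit speed is v₁ = √(μ/r₁) = 2.808 km/s.
On the transfer ellipse at r₁, vis-viva equation gives v_a = √[μ(2/r₁ − 1/a_t)] = 1.424 km/s.
First burn Δv₁ = |v_a − v₁| = 1.384 km/s.
Circular speed at r₂: v₂ = √(μ/r₂) = 7.310 km/s.
Transfer-orbit speed at r₂: v_p = √[μ(2/r₂ − 1/a_t)] = 9.651 km/s.
Second burn Δv₂ = |v₂ − v_p| = 2.341 km/s.
Total Δv = Δv₁ + Δv₂ = 3.725 km/s.

Δv = 3.72 km/s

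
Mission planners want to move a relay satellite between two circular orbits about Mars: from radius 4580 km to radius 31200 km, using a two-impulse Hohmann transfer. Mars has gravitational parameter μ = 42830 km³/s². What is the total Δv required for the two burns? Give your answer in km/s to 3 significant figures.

Transfer-ellipse semi-major axis a_t = (r₁ + r₂)/2 = (4580 + 31200)/2 = 17890 km.
Circular speed at r₁: v₁ = √(μ/r₁) = √(42830/4580) = 3.0580 km/s.
Transfer-orbit speed at r₁ (vis-viva equation): v_p = √[μ(2/r₁ − 1/a_t)] = 4.0384 km/s.
First burn Δv₁ = |v_p − v₁| = 0.9804 km/s.
At r₂, v₂ = √(μ/r₂) = 1.1716 km/s.
Transfer-orbit speed at r₂: v_a = √[μ(2/r₂ − 1/a_t)] = 0.59282 km/s.
Second burn Δv₂ = |v₂ − v_a| = 0.5788 km/s.
Total Δv = Δv₁ + Δv₂ = 1.559 km/s.

Δv = 1.56 km/s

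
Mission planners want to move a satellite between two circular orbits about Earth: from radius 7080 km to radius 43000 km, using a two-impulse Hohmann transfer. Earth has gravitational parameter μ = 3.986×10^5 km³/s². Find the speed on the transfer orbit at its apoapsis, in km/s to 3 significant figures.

v = 1.62 km/s

Semi-major axis of the transfer orbit: a_t = (7080 + 43000)/2 = 25040 km.
The apoapsis of the transfer ellipse is at r = 43000 km.
Applying v² = μ(2/r − 1/a_t): v = 1.619 km/s.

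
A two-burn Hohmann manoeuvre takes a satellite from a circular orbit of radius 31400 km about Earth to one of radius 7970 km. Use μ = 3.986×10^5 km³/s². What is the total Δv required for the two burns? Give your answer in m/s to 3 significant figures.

Transfer-ellipse semi-major axis a_t = (r₁ + r₂)/2 = (31400 + 7970)/2 = 19685 km.
At r₁ the circular-orbit speed is v₁ = √(μ/r₁) = 3.563 km/s.
Transfer-orbit speed at r₁ (v² = μ(2/r − 1/a)): v_a = √[μ(2/r₁ − 1/a_t)] = 2.267 km/s.
First burn Δv₁ = |v_a − v₁| = 1.296 km/s.
At r₂, v₂ = √(μ/r₂) = 7.072 km/s.
Transfer-orbit speed at r₂: v_p = √[μ(2/r₂ − 1/a_t)] = 8.932 km/s.
Second burn Δv₂ = |v₂ − v_p| = 1.860 km/s.
Δv = Δv₁ + Δv₂ = 1.296 + 1.860 = 3.156 km/s.

Δv = 3160 m/s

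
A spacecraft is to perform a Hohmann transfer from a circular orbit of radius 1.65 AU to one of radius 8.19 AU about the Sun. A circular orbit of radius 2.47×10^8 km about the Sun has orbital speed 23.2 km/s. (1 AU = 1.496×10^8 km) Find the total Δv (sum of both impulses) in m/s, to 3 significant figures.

From the circular-orbit relation v² = μ/r at r = 2.47×10^8 km: μ = v²r = (23.2)² × 2.47×10^8 = 1.32945×10^11 km³/s².
In km: r₁ = 1.65 × 1.496×10^8 = 2.4684×10^8 km; r₂ = 8.19 × 1.496×10^8 = 1.225224×10^9 km.
Transfer-ellipse semi-major axis a_t = (r₁ + r₂)/2 = (2.4684×10^8 + 1.225224×10^9)/2 = 7.36032×10^8 km.
At r₁ the circular-orbit speed is v₁ = √(μ/r₁) = 23.208 km/s.
On the transfer ellipse at r₁, vis-viva gives v_p = √[μ(2/r₁ − 1/a_t)] = 29.943 km/s.
First burn Δv₁ = |v_p − v₁| = 6.735 km/s.
Circular speed at r₂: v₂ = √(μ/r₂) = 10.4167 km/s.
Transfer-orbit speed at r₂: v_a = √[μ(2/r₂ − 1/a_t)] = 6.03237 km/s.
Second burn Δv₂ = |v₂ − v_a| = 4.384 km/s.
Total Δv = Δv₁ + Δv₂ = 11.12 km/s.

Δv = 11100 m/s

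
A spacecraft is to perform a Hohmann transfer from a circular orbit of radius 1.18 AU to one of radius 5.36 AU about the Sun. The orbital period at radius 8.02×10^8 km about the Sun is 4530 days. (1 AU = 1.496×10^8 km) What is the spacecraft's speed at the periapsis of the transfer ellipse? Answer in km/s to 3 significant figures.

v = 35.1 km/s

From Kepler's third law T² = 4π²r³/μ at r = 8.02×10^8 km, T = 4530 days = 4530 × 86400 s = 3.91392×10^8 s: μ = 4π²r³/T² = 1.32941×10^11 km³/s².
In km: r₁ = 1.18 × 1.496×10^8 = 1.76528×10^8 km; r₂ = 5.36 × 1.496×10^8 = 8.01856×10^8 km.
Semi-major axis of the transfer orbit: a_t = (1.76528×10^8 + 8.01856×10^8)/2 = 4.89192×10^8 km.
At periapsis, r = 1.76528×10^8 km.
Applying v² = μ(2/r − 1/a_t): v = 35.13 km/s.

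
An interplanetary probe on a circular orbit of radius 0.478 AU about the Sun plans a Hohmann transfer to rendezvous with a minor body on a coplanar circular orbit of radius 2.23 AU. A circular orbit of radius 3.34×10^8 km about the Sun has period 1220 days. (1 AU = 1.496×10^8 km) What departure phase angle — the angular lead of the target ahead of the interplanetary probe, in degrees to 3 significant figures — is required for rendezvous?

φ = 94.8°

From Kepler's third law T² = 4π²r³/μ at r = 3.34×10^8 km, T = 1220 days = 1220 × 86400 s = 1.05408×10^8 s: μ = 4π²r³/T² = 1.32389×10^11 km³/s².
In km: r₁ = 0.478 × 1.496×10^8 = 7.15088×10^7 km; r₂ = 2.23 × 1.496×10^8 = 3.33608×10^8 km.
Semi-major axis of the transfer orbit: a_t = (7.15088×10^7 + 3.33608×10^8)/2 = 2.025584×10^8 km.
The half-period of the transfer ellipse is t = π√(a_t³/μ) = 2.4891×10^7 s.
Target angular speed ω₂ = √(μ/r₂³) = 5.9713×10^-8 rad/s.
Angle swept by the target during transfer: ω₂·t = 1.4863 rad = 85.16°.
Arrival is 180° from departure on the ellipse, so φ = 180° − 85.16° = 94.8°.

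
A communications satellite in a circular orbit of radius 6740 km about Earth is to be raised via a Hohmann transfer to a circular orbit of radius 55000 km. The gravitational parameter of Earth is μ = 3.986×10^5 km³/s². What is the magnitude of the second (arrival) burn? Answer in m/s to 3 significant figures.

Δv₂ = 1430 m/s

The Hohmann ellipse has a_t = (r₁ + r₂)/2 = 30870 km.
On the circular orbit at r = 55000 km, v_c = √(μ/r) = 2.692 km/s.
Vis-viva on the transfer ellipse at r = 55000 km gives v_t = √[μ(2/r − 1/a_t)] = 1.258 km/s.
Δv₂ = |v_t − v_c| = |1.258 − 2.692| = 1.434 km/s.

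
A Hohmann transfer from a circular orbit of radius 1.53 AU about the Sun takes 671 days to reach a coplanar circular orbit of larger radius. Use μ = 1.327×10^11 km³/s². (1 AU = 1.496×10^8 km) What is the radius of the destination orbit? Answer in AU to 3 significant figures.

In km: r₁ = 1.53 × 1.496×10^8 = 2.28888×10^8 km.
Transfer time t = 671 days = 5.79744×10^7 s, and t = π√(a_t³/μ).
So a_t = (μ t²/π²)^(1/3) = (1.327×10^11 × (5.79744×10^7)² / π²)^(1/3) = 3.5619×10^8 km.
Since a_t = (r₁ + r₂)/2, r₂ = 2a_t − r₁ = 2×3.5619×10^8 − 2.28888×10^8 = 4.83492×10^8 km.
In AU: r₂ = 4.83492×10^8 / 1.496×10^8 = 3.23 AU.

r₂ = 3.23 AU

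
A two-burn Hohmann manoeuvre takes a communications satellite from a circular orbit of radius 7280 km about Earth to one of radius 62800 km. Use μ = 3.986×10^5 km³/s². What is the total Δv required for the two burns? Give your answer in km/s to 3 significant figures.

Δv = 3.88 km/s

The Hohmann ellipse has a_t = (r₁ + r₂)/2 = 35040 km.
Circular speed at r₁: v₁ = √(μ/r₁) = √(3.986×10^5/7280) = 7.3995 km/s.
Transfer-orbit speed at r₁ (vis-viva): v_p = √[μ(2/r₁ − 1/a_t)] = 9.9061 km/s.
First burn Δv₁ = |v_p − v₁| = 2.507 km/s.
Circular speed at r₂: v₂ = √(μ/r₂) = 2.519 km/s.
Transfer-orbit speed at r₂: v_a = √[μ(2/r₂ − 1/a_t)] = 1.148 km/s.
Second burn Δv₂ = |v₂ − v_a| = 1.371 km/s.
Δv = Δv₁ + Δv₂ = 2.507 + 1.371 = 3.878 km/s.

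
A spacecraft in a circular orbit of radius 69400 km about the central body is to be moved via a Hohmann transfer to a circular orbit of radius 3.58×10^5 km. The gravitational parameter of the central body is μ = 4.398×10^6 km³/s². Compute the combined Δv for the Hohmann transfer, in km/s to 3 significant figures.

Transfer-ellipse semi-major axis a_t = (r₁ + r₂)/2 = (69400 + 3.580×10^5)/2 = 2.137×10^5 km.
Circular speed at r₁: v₁ = √(μ/r₁) = √(4.398×10^6/69400) = 7.9606 km/s.
On the transfer ellipse at r₁, v² = μ(2/r − 1/a) gives v_p = √[μ(2/r₁ − 1/a_t)] = 10.304 km/s.
First burn Δv₁ = |v_p − v₁| = 2.343 km/s.
At r₂, v₂ = √(μ/r₂) = 3.505 km/s.
Transfer-orbit speed at r₂: v_a = √[μ(2/r₂ − 1/a_t)] = 1.997 km/s.
Second burn Δv₂ = |v₂ − v_a| = 1.508 km/s.
Δv = Δv₁ + Δv₂ = 2.343 + 1.508 = 3.851 km/s.

Δv = 3.85 km/s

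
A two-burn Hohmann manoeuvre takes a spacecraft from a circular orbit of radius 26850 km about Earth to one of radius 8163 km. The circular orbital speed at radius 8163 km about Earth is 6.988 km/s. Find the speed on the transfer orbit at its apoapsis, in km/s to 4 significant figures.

v = 2.631 km/s

From the circular-orbit relation v² = μ/r at r = 8163 km: μ = v²r = (6.988)² × 8163 = 3.98617×10^5 km³/s².
Transfer-ellipse semi-major axis a_t = (r₁ + r₂)/2 = (26850 + 8163)/2 = 17506.5 km.
At apoapsis, r = 26850 km.
From the vis-viva equation, v = √[μ(2/r − 1/a_t)] = 2.631 km/s.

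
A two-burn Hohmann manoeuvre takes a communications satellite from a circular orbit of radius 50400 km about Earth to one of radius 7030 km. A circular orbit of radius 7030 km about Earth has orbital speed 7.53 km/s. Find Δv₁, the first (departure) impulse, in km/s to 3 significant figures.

Δv₁ = 1.42 km/s

From the circular-orbit relation v² = μ/r at r = 7030 km: μ = v²r = (7.53)² × 7030 = 3.98607×10^5 km³/s².
The Hohmann ellipse has a_t = (r₁ + r₂)/2 = 28715 km.
Circular speed at r = 50400 km: v_c = √(μ/r) = 2.812 km/s.
Transfer-orbit speed at the same r (vis-viva, a = a_t): v_t = √[μ(2/r − 1/a_t)] = 1.391 km/s.
Δv₁ = |v_t − v_c| = |1.391 − 2.812| = 1.421 km/s.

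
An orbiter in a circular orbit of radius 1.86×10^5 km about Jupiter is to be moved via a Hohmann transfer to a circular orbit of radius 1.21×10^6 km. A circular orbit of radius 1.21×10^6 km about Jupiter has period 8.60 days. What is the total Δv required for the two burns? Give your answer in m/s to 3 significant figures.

Δv = 13200 m/s

From Kepler's third law T² = 4π²r³/μ at r = 1.21×10^6 km, T = 8.60 days = 8.60 × 86400 s = 7.4304×10^5 s: μ = 4π²r³/T² = 1.26675×10^8 km³/s².
Semi-major axis of the transfer orbit: a_t = (1.860×10^5 + 1.210×10^6)/2 = 6.980×10^5 km.
Circular speed at r₁: v₁ = √(μ/r₁) = √(1.26675×10^8/1.860×10^5) = 26.097 km/s.
Transfer-orbit speed at r₁ (vis-viva equation): v_p = √[μ(2/r₁ − 1/a_t)] = 34.360 km/s.
First burn Δv₁ = |v_p − v₁| = 8.263 km/s.
At r₂, v₂ = √(μ/r₂) = 10.232 km/s.
Transfer-orbit speed at r₂: v_a = √[μ(2/r₂ − 1/a_t)] = 5.2818 km/s.
Second burn Δv₂ = |v₂ − v_a| = 4.950 km/s.
Δv = Δv₁ + Δv₂ = 8.263 + 4.950 = 13.21 km/s.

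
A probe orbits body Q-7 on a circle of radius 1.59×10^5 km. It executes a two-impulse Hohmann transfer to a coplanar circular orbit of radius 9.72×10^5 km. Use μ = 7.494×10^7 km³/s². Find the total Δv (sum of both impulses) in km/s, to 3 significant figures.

Transfer-ellipse semi-major axis a_t = (r₁ + r₂)/2 = (1.590×10^5 + 9.720×10^5)/2 = 5.655×10^5 km.
At r₁ the circular-orbit speed is v₁ = √(μ/r₁) = 21.710 km/s.
On the transfer ellipse at r₁, v² = μ(2/r − 1/a) gives v_p = √[μ(2/r₁ − 1/a_t)] = 28.463 km/s.
First burn Δv₁ = |v_p − v₁| = 6.753 km/s.
At r₂, v₂ = √(μ/r₂) = 8.781 km/s.
Transfer-orbit speed at r₂: v_a = √[μ(2/r₂ − 1/a_t)] = 4.656 km/s.
Second burn Δv₂ = |v₂ − v_a| = 4.125 km/s.
Total Δv = Δv₁ + Δv₂ = 10.88 km/s.

Δv = 10.9 km/s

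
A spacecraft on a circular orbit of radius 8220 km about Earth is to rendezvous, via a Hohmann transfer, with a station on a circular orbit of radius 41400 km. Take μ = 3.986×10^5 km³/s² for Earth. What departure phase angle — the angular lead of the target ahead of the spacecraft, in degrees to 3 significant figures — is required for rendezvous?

φ = 96.5°

The Hohmann ellipse has a_t = (r₁ + r₂)/2 = 24810 km.
Transfer time t = π√(a_t³/μ) = 19445.6 s.
Target angular speed ω₂ = √(μ/r₂³) = 7.49494×10^-5 rad/s.
Angle swept by the target during transfer: ω₂·t = 1.4574 rad = 83.50°.
Arrival is 180° from departure on the ellipse, so φ = 180° − 83.50° = 96.5°.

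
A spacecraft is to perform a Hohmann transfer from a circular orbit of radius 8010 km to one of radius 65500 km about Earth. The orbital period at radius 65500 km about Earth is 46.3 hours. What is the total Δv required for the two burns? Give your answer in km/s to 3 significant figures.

From Kepler's third law T² = 4π²r³/μ at r = 65500 km, T = 46.3 hours = 46.3 × 3600 s = 1.6668×10^5 s: μ = 4π²r³/T² = 3.99316×10^5 km³/s².
Semi-major axis of the transfer orbit: a_t = (8010 + 65500)/2 = 36755 km.
Circular speed at r₁: v₁ = √(μ/r₁) = √(3.99316×10^5/8010) = 7.061 km/s.
Transfer-orbit speed at r₁ (vis-viva equation): v_p = √[μ(2/r₁ − 1/a_t)] = 9.426 km/s.
First burn Δv₁ = |v_p − v₁| = 2.365 km/s.
Circular speed at r₂: v₂ = √(μ/r₂) = 2.469 km/s.
Transfer-orbit speed at r₂: v_a = √[μ(2/r₂ − 1/a_t)] = 1.153 km/s.
Second burn Δv₂ = |v₂ − v_a| = 1.316 km/s.
Total Δv = Δv₁ + Δv₂ = 3.681 km/s.

Δv = 3.68 km/s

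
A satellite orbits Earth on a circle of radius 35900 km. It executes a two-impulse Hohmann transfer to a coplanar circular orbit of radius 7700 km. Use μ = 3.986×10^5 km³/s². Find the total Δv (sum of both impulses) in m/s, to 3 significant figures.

Transfer-ellipse semi-major axis a_t = (r₁ + r₂)/2 = (35900 + 7700)/2 = 21800 km.
At r₁ the circular-orbit speed is v₁ = √(μ/r₁) = 3.332 km/s.
On the transfer ellipse at r₁, v² = μ(2/r − 1/a) gives v_a = √[μ(2/r₁ − 1/a_t)] = 1.980 km/s.
First burn Δv₁ = |v_a − v₁| = 1.352 km/s.
At r₂, v₂ = √(μ/r₂) = 7.195 km/s.
Transfer-orbit speed at r₂: v_p = √[μ(2/r₂ − 1/a_t)] = 9.233 km/s.
Second burn Δv₂ = |v₂ − v_p| = 2.038 km/s.
Total Δv = Δv₁ + Δv₂ = 3.390 km/s.

Δv = 3390 m/s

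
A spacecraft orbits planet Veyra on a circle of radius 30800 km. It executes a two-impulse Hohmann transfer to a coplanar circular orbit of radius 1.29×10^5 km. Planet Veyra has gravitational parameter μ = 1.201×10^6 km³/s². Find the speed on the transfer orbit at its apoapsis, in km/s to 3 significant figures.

Semi-major axis of the transfer orbit: a_t = (30800 + 1.290×10^5)/2 = 79900 km.
At apoapsis, r = 1.290×10^5 km.
From the vis-viva equation, v = √[μ(2/r − 1/a_t)] = 1.894 km/s.

v = 1.89 km/s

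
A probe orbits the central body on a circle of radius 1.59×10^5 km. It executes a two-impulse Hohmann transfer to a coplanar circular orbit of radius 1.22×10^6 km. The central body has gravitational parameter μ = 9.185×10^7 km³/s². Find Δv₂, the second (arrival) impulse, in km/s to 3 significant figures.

The Hohmann ellipse has a_t = (r₁ + r₂)/2 = 6.895×10^5 km.
On the circular orbit at r = 1.220×10^6 km, v_c = √(μ/r) = 8.677 km/s.
Transfer-orbit speed at the same r (vis-viva, a = a_t): v_t = √[μ(2/r − 1/a_t)] = 4.167 km/s.
Δv₂ = |v_t − v_c| = |4.167 − 8.677| = 4.510 km/s.

Δv₂ = 4.51 km/s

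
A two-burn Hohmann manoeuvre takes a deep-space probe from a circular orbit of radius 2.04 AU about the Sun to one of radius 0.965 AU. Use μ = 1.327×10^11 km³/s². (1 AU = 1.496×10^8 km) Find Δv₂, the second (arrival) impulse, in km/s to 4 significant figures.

Δv₂ = 5.009 km/s

In km: r₁ = 2.04 × 1.496×10^8 = 3.05184×10^8 km; r₂ = 0.965 × 1.496×10^8 = 1.44364×10^8 km.
Transfer-ellipse semi-major axis a_t = (r₁ + r₂)/2 = (3.05184×10^8 + 1.44364×10^8)/2 = 2.24774×10^8 km.
Circular speed at r = 1.44364×10^8 km: v_c = √(μ/r) = 30.3184 km/s.
Transfer-orbit speed at the same r (vis-viva, a = a_t): v_t = √[μ(2/r − 1/a_t)] = 35.3276 km/s.
Δv₂ = |v_t − v_c| = |35.3276 − 30.3184| = 5.009 km/s.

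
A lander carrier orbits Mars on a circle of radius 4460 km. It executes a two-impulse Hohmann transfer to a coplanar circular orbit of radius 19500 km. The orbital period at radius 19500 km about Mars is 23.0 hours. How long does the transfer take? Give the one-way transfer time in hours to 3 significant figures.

t = 5.54 hours

From Kepler's third law T² = 4π²r³/μ at r = 19500 km, T = 23.0 hours = 23.0 × 3600 s = 82800 s: μ = 4π²r³/T² = 42697.5 km³/s².
Transfer-ellipse semi-major axis a_t = (r₁ + r₂)/2 = (4460 + 19500)/2 = 11980 km.
By Kepler's third law the transfer-orbit period is T = 2π√(a_t³/μ), so t = T/2 = 19940 s.
Converting: 19940 s ÷ 3600 s/hour = 5.54 hours.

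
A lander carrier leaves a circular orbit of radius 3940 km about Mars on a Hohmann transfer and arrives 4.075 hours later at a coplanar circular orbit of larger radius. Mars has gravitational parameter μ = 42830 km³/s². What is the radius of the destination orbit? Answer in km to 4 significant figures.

Transfer time t = 4.075 hours = 14670 s, and t = π√(a_t³/μ).
So a_t = (μ t²/π²)^(1/3) = (42830 × (14670)² / π²)^(1/3) = 9774.7 km.
Since a_t = (r₁ + r₂)/2, r₂ = 2a_t − r₁ = 2×9774.7 − 3940 = 15609.4 km.

r₂ = 15610 km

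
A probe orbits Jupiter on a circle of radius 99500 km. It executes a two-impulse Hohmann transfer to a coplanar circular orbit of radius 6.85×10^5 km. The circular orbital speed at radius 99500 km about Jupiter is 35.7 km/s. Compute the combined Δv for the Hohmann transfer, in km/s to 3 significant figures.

Δv = 18.2 km/s

From the circular-orbit relation v² = μ/r at r = 99500 km: μ = v²r = (35.7)² × 99500 = 1.26812×10^8 km³/s².
Semi-major axis of the transfer orbit: a_t = (99500 + 6.850×10^5)/2 = 3.9225×10^5 km.
At r₁ the circular-orbit speed is v₁ = √(μ/r₁) = 35.70 km/s.
Transfer-orbit speed at r₁ (vis-viva): v_p = √[μ(2/r₁ − 1/a_t)] = 47.18 km/s.
First burn Δv₁ = |v_p − v₁| = 11.48 km/s.
Circular speed at r₂: v₂ = √(μ/r₂) = 13.606 km/s.
Transfer-orbit speed at r₂: v_a = √[μ(2/r₂ − 1/a_t)] = 6.8527 km/s.
Second burn Δv₂ = |v₂ − v_a| = 6.753 km/s.
Δv = Δv₁ + Δv₂ = 11.48 + 6.753 = 18.23 km/s.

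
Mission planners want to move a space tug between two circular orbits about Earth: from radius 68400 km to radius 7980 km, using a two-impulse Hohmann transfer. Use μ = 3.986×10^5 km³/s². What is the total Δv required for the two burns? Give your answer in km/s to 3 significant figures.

Δv = 3.70 km/s

The Hohmann ellipse has a_t = (r₁ + r₂)/2 = 38190 km.
At r₁ the circular-orbit speed is v₁ = √(μ/r₁) = 2.4140 km/s.
On the transfer ellipse at r₁, v² = μ(2/r − 1/a) gives v_a = √[μ(2/r₁ − 1/a_t)] = 1.1035 km/s.
First burn Δv₁ = |v_a − v₁| = 1.3105 km/s.
At r₂, v₂ = √(μ/r₂) = 7.06752 km/s.
Transfer-orbit speed at r₂: v_p = √[μ(2/r₂ − 1/a_t)] = 9.45846 km/s.
Second burn Δv₂ = |v₂ − v_p| = 2.3909 km/s.
Total Δv = Δv₁ + Δv₂ = 3.701 km/s.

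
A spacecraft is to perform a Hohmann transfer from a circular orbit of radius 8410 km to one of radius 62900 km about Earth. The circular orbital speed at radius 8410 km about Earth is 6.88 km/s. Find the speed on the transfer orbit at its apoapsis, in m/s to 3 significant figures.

v = 1220 m/s

From the circular-orbit relation v² = μ/r at r = 8410 km: μ = v²r = (6.88)² × 8410 = 3.98082×10^5 km³/s².
The Hohmann ellipse has a_t = (r₁ + r₂)/2 = 35655 km.
The apoapsis of the transfer ellipse is at r = 62900 km.
Vis-viva: v = √[μ(2/r − 1/a_t)] = √[3.98082×10^5 × (2/62900 − 1/35655)] = 1.222 km/s.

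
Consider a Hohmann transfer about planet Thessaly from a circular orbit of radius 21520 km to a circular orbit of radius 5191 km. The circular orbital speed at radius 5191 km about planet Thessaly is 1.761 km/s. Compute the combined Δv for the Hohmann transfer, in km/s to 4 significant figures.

From the circular-orbit relation v² = μ/r at r = 5191 km: μ = v²r = (1.761)² × 5191 = 16097.9 km³/s².
Transfer-ellipse semi-major axis a_t = (r₁ + r₂)/2 = (21520 + 5191)/2 = 13355.5 km.
At r₁ the circular-orbit speed is v₁ = √(μ/r₁) = 0.8649 km/s.
Transfer-orbit speed at r₁ (vis-viva equation): v_a = √[μ(2/r₁ − 1/a_t)] = 0.5392 km/s.
First burn Δv₁ = |v_a − v₁| = 0.3257 km/s.
At r₂, v₂ = √(μ/r₂) = 1.7610 km/s.
Transfer-orbit speed at r₂: v_p = √[μ(2/r₂ − 1/a_t)] = 2.2354 km/s.
Second burn Δv₂ = |v₂ − v_p| = 0.4744 km/s.
Δv = Δv₁ + Δv₂ = 0.3257 + 0.4744 = 0.8001 km/s.

Δv = 0.8001 km/s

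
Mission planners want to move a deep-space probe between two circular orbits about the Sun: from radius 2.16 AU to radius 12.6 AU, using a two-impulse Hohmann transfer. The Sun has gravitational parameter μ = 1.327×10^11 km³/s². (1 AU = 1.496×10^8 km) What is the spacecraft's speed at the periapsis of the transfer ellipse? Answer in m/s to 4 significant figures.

v = 26480 m/s

In km: r₁ = 2.16 × 1.496×10^8 = 3.23136×10^8 km; r₂ = 12.6 × 1.496×10^8 = 1.88496×10^9 km.
Transfer-ellipse semi-major axis a_t = (r₁ + r₂)/2 = (3.23136×10^8 + 1.88496×10^9)/2 = 1.104048×10^9 km.
At periapsis, r = 3.23136×10^8 km.
From the vis-viva equation, v = √[μ(2/r − 1/a_t)] = 26.48 km/s.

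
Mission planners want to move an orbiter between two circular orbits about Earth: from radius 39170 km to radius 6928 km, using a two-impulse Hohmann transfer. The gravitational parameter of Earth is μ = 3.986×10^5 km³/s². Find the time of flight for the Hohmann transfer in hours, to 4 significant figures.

Semi-major axis of the transfer orbit: a_t = (39170 + 6928)/2 = 23049 km.
By Kepler's third law the transfer-orbit period is T = 2π√(a_t³/μ), so t = T/2 = 17412 s.
Converting: 17412 s ÷ 3600 s/hour = 4.837 hours.

t = 4.837 hours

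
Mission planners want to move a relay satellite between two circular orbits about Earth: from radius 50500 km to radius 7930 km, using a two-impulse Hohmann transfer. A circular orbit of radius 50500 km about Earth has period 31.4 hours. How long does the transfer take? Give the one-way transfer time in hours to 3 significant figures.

t = 6.91 hours

From Kepler's third law T² = 4π²r³/μ at r = 50500 km, T = 31.4 hours = 31.4 × 3600 s = 1.1304×10^5 s: μ = 4π²r³/T² = 3.97896×10^5 km³/s².
Transfer-ellipse semi-major axis a_t = (r₁ + r₂)/2 = (50500 + 7930)/2 = 29215 km.
Transfer time t = π√(a_t³/μ) = π√((29215)³ / 3.97896×10^5) = 24870 s.
Converting: 24870 s ÷ 3600 s/hour = 6.91 hours.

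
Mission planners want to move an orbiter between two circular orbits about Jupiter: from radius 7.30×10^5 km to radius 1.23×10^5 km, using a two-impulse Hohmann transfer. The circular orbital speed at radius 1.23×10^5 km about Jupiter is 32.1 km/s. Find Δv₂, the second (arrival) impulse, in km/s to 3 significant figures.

Δv₂ = 9.90 km/s

From the circular-orbit relation v² = μ/r at r = 1.23×10^5 km: μ = v²r = (32.1)² × 1.23×10^5 = 1.26740×10^8 km³/s².
Transfer-ellipse semi-major axis a_t = (r₁ + r₂)/2 = (7.300×10^5 + 1.230×10^5)/2 = 4.265×10^5 km.
On the circular orbit at r = 1.230×10^5 km, v_c = √(μ/r) = 32.100 km/s.
Vis-viva on the transfer ellipse at r = 1.230×10^5 km gives v_t = √[μ(2/r − 1/a_t)] = 41.996 km/s.
Δv₂ = |v_t − v_c| = |41.996 − 32.100| = 9.896 km/s.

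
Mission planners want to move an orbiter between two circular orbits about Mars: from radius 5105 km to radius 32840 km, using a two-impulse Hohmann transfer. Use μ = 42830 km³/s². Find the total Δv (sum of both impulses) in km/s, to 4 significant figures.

The Hohmann ellipse has a_t = (r₁ + r₂)/2 = 18972.5 km.
At r₁ the circular-orbit speed is v₁ = √(μ/r₁) = 2.8965 km/s.
On the transfer ellipse at r₁, vis-viva gives v_p = √[μ(2/r₁ − 1/a_t)] = 3.8108 km/s.
First burn Δv₁ = |v_p − v₁| = 0.9143 km/s.
At r₂, v₂ = √(μ/r₂) = 1.142 km/s.
Transfer-orbit speed at r₂: v_a = √[μ(2/r₂ − 1/a_t)] = 0.5924 km/s.
Second burn Δv₂ = |v₂ − v_a| = 0.5496 km/s.
Total Δv = Δv₁ + Δv₂ = 1.464 km/s.

Δv = 1.464 km/s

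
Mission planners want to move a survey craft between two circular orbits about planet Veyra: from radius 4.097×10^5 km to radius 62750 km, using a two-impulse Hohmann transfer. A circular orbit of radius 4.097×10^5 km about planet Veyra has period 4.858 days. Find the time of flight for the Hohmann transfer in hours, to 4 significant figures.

From Kepler's third law T² = 4π²r³/μ at r = 4.097×10^5 km, T = 4.858 days = 4.858 × 86400 s = 4.197312×10^5 s: μ = 4π²r³/T² = 1.54104×10^7 km³/s².
The Hohmann ellipse has a_t = (r₁ + r₂)/2 = 2.36225×10^5 km.
Transfer time t = π√(a_t³/μ) = π√((2.36225×10^5)³ / 1.54104×10^7) = 91880 s.
Converting: 91880 s ÷ 3600 s/hour = 25.52 hours.

t = 25.52 hours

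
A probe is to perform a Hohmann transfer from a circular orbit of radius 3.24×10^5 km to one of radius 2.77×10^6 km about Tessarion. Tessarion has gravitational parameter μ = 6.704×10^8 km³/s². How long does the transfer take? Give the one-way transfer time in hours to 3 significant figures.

Semi-major axis of the transfer orbit: a_t = (3.240×10^5 + 2.770×10^6)/2 = 1.547×10^6 km.
By Kepler's third law the transfer-orbit period is T = 2π√(a_t³/μ), so t = T/2 = 2.335×10^5 s.
Converting: 2.335×10^5 s ÷ 3600 s/hour = 64.9 hours.

t = 64.9 hours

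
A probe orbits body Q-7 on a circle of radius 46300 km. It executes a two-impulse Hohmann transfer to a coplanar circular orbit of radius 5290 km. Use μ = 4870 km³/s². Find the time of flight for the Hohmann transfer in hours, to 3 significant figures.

t = 51.8 hours

Transfer-ellipse semi-major axis a_t = (r₁ + r₂)/2 = (46300 + 5290)/2 = 25795 km.
By Kepler's third law the transfer-orbit period is T = 2π√(a_t³/μ), so t = T/2 = 1.865×10^5 s.
Converting: 1.865×10^5 s ÷ 3600 s/hour = 51.8 hours.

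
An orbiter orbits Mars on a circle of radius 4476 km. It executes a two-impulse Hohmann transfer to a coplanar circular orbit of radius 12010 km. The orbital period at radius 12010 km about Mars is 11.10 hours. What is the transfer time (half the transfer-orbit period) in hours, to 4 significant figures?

From Kepler's third law T² = 4π²r³/μ at r = 12010 km, T = 11.10 hours = 11.10 × 3600 s = 39960 s: μ = 4π²r³/T² = 42829.0 km³/s².
Transfer-ellipse semi-major axis a_t = (r₁ + r₂)/2 = (4476 + 12010)/2 = 8243 km.
By Kepler's third law the transfer-orbit period is T = 2π√(a_t³/μ), so t = T/2 = 11360 s.
Converting: 11360 s ÷ 3600 s/hour = 3.156 hours.

t = 3.156 hours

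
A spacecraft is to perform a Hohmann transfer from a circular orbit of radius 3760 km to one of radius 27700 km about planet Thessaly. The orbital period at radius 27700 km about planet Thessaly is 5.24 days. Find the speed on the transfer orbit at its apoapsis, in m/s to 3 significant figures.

From Kepler's third law T² = 4π²r³/μ at r = 27700 km, T = 5.24 days = 5.24 × 86400 s = 4.52736×10^5 s: μ = 4π²r³/T² = 4093.63 km³/s².
The Hohmann ellipse has a_t = (r₁ + r₂)/2 = 15730 km.
The apoapsis of the transfer ellipse is at r = 27700 km.
Applying v² = μ(2/r − 1/a_t): v = 0.1880 km/s.

v = 188 m/s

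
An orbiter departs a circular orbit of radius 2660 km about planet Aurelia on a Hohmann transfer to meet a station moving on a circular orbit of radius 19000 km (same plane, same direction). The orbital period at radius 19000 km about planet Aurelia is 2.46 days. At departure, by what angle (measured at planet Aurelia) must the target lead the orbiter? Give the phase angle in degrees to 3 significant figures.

φ = 103°

From Kepler's third law T² = 4π²r³/μ at r = 19000 km, T = 2.46 days = 2.46 × 86400 s = 2.12544×10^5 s: μ = 4π²r³/T² = 5994.08 km³/s².
Semi-major axis of the transfer orbit: a_t = (2660 + 19000)/2 = 10830 km.
The half-period of the transfer ellipse is t = π√(a_t³/μ) = 45730 s.
The target's mean motion on its circular orbit is ω₂ = √(μ/r₂³) = 2.956×10^-5 rad/s.
Angle swept by the target during transfer: ω₂·t = 1.352 rad = 77.46°.
Arrival is 180° from departure on the ellipse, so φ = 180° − 77.46° = 103°.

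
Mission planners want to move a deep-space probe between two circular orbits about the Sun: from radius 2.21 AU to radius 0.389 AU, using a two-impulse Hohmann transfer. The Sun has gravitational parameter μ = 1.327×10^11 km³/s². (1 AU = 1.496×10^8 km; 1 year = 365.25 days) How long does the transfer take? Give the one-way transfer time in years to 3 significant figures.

In km: r₁ = 2.21 × 1.496×10^8 = 3.30616×10^8 km; r₂ = 0.389 × 1.496×10^8 = 5.81944×10^7 km.
Transfer-ellipse semi-major axis a_t = (r₁ + r₂)/2 = (3.30616×10^8 + 5.81944×10^7)/2 = 1.944052×10^8 km.
Transfer time t = π√(a_t³/μ) = π√((1.944052×10^8)³ / 1.327×10^11) = 2.338×10^7 s.
Converting: 2.338×10^7 s ÷ 3.15576×10^7 s/year (365.25 × 86400) = 0.741 years.

t = 0.741 years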